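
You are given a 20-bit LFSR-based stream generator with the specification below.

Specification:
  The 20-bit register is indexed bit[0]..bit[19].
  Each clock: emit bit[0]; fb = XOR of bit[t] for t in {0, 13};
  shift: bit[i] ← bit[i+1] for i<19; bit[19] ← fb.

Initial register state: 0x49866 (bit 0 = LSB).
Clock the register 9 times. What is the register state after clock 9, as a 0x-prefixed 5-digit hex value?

0xA124C

reg_0 = 0x49866
clock 1: out=0, reg = 0x24C33
clock 2: out=1, reg = 0x92619
clock 3: out=1, reg = 0x4930C
clock 4: out=0, reg = 0x24986
clock 5: out=0, reg = 0x124C3
clock 6: out=1, reg = 0x09261
clock 7: out=1, reg = 0x84930
clock 8: out=0, reg = 0x42498
clock 9: out=0, reg = 0xA124C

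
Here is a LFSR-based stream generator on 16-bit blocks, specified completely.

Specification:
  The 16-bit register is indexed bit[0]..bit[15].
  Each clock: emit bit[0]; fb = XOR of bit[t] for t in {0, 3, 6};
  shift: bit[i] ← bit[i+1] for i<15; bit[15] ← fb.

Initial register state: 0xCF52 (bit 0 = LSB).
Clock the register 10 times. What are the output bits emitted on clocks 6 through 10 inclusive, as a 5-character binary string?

01011

reg_0 = 0xCF52
clock 1: out=0, reg = 0xE7A9
clock 2: out=1, reg = 0x73D4
clock 3: out=0, reg = 0xB9EA
clock 4: out=0, reg = 0x5CF5
clock 5: out=1, reg = 0x2E7A
clock 6: out=0, reg = 0x173D
clock 7: out=1, reg = 0x0B9E
clock 8: out=0, reg = 0x85CF
clock 9: out=1, reg = 0xC2E7
clock 10: out=1, reg = 0x6173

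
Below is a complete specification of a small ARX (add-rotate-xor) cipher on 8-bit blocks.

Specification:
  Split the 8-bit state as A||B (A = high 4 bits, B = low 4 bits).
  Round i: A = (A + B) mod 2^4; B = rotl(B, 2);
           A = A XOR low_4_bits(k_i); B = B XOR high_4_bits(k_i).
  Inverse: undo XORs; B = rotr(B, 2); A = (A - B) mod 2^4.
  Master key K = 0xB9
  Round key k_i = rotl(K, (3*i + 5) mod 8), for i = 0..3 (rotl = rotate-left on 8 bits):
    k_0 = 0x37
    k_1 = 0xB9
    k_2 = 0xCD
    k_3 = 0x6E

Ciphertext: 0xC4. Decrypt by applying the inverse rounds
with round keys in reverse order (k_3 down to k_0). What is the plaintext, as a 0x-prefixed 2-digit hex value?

s_0 = ciphertext = 0xC4
s_1 = InvRound(s_0, k_3) = 0xA8
s_2 = InvRound(s_1, k_2) = 0x61
s_3 = InvRound(s_2, k_1) = 0x5A
s_4 = InvRound(s_3, k_0) = 0xC6

0xC6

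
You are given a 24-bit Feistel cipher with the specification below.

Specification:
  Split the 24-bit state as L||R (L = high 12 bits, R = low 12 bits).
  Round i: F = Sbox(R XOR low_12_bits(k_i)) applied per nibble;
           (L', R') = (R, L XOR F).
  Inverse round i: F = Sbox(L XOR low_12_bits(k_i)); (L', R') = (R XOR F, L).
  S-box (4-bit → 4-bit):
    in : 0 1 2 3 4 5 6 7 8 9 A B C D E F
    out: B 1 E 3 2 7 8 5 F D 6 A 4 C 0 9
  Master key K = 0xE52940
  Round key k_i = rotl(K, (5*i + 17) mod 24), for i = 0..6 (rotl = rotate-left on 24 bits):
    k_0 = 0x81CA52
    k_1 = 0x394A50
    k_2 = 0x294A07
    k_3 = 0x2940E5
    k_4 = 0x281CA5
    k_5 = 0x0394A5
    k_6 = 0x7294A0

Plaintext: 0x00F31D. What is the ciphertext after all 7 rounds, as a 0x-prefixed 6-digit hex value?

s_0 = plaintext = 0x00F31D
s_1 = Round(s_0, k_0) = 0x31DD26
s_2 = Round(s_1, k_1) = 0xD26645
s_3 = Round(s_2, k_2) = 0x645908
s_4 = Round(s_3, k_3) = 0x908B49
s_5 = Round(s_4, k_4) = 0xB49C0C
s_6 = Round(s_5, k_5) = 0xC0C424
s_7 = Round(s_6, k_6) = 0x4247FE

0x4247FE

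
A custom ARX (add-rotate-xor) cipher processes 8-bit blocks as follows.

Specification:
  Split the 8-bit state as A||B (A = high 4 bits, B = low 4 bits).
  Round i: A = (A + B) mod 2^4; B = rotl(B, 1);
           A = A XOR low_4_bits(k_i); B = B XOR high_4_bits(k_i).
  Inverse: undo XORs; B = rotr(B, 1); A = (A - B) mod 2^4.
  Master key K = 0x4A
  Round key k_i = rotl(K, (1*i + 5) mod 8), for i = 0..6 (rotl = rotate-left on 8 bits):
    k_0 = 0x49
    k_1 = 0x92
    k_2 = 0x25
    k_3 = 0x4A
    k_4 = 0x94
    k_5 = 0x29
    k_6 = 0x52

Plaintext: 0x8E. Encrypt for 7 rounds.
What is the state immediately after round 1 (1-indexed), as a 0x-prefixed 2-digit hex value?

0xF9

s_0 = plaintext = 0x8E
s_1 = Round(s_0, k_0) = 0xF9
s_2 = Round(s_1, k_1) = 0xAA
s_3 = Round(s_2, k_2) = 0x17
s_4 = Round(s_3, k_3) = 0x2A
s_5 = Round(s_4, k_4) = 0x8C
s_6 = Round(s_5, k_5) = 0xDB
s_7 = Round(s_6, k_6) = 0xA2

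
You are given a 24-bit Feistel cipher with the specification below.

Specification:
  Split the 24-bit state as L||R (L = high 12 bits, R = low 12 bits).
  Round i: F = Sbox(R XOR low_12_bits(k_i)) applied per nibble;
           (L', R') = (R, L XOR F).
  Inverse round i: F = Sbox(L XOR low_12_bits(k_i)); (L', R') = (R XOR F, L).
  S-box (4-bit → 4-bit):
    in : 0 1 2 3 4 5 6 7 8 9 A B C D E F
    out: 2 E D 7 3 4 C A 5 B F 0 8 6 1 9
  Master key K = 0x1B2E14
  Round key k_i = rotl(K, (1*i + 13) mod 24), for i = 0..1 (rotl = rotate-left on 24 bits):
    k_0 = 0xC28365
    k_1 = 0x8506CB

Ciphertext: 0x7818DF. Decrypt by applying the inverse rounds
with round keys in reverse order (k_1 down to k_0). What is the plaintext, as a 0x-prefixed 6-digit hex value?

0x3D56E0

s_0 = ciphertext = 0x7818DF
s_1 = InvRound(s_0, k_1) = 0x6E0781
s_2 = InvRound(s_1, k_0) = 0x3D56E0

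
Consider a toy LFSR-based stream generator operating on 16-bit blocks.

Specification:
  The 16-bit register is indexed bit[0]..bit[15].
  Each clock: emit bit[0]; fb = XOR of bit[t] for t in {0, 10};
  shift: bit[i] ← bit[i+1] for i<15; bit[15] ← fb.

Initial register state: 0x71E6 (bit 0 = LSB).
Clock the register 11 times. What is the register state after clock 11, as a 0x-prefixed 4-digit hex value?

reg_0 = 0x71E6
clock 1: out=0, reg = 0x38F3
clock 2: out=1, reg = 0x9C79
clock 3: out=1, reg = 0x4E3C
clock 4: out=0, reg = 0xA71E
clock 5: out=0, reg = 0xD38F
clock 6: out=1, reg = 0xE9C7
clock 7: out=1, reg = 0xF4E3
clock 8: out=1, reg = 0x7A71
clock 9: out=1, reg = 0xBD38
clock 10: out=0, reg = 0xDE9C
clock 11: out=0, reg = 0xEF4E

0xEF4E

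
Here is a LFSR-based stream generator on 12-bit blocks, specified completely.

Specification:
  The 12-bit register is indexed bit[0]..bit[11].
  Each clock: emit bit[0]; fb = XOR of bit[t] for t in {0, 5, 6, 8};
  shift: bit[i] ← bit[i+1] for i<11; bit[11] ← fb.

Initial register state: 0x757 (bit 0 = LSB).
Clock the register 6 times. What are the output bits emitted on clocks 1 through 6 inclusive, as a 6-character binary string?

111010

reg_0 = 0x757
clock 1: out=1, reg = 0xBAB
clock 2: out=1, reg = 0xDD5
clock 3: out=1, reg = 0xEEA
clock 4: out=0, reg = 0x775
clock 5: out=1, reg = 0x3BA
clock 6: out=0, reg = 0x1DD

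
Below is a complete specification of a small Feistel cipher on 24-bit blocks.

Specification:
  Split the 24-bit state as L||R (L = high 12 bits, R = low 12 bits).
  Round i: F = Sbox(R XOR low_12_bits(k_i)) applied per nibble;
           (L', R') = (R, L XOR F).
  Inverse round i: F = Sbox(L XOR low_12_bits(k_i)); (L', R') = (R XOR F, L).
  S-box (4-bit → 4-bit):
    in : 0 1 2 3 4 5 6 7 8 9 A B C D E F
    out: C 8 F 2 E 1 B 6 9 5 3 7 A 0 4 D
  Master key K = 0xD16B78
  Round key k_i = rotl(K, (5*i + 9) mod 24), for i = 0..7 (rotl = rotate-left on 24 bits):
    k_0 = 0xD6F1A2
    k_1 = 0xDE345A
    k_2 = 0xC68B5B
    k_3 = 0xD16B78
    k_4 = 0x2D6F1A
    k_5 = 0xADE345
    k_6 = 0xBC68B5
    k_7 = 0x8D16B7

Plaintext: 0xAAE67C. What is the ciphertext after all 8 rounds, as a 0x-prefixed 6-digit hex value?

0x7BFEB5

s_0 = plaintext = 0xAAE67C
s_1 = Round(s_0, k_0) = 0x67CCAA
s_2 = Round(s_1, k_1) = 0xCAAFA0
s_3 = Round(s_2, k_2) = 0xFA027D
s_4 = Round(s_3, k_3) = 0x27DA61
s_5 = Round(s_4, k_4) = 0xA6131A
s_6 = Round(s_5, k_5) = 0x31A67C
s_7 = Round(s_6, k_6) = 0x67C7BF
s_8 = Round(s_7, k_7) = 0x7BFEB5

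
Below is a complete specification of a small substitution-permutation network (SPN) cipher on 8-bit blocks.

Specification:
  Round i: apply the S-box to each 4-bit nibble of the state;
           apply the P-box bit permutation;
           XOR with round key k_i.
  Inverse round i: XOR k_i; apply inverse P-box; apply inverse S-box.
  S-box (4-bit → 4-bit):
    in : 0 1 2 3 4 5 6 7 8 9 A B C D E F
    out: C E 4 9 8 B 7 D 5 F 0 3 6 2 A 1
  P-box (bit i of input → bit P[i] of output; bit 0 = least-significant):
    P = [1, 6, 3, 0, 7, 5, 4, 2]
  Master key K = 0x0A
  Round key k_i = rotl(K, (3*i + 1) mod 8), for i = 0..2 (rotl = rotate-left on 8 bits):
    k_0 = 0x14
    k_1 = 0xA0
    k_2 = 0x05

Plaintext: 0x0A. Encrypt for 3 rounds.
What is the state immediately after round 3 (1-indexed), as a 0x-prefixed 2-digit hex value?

0xE5

s_0 = plaintext = 0x0A
s_1 = Round(s_0, k_0) = 0x00
s_2 = Round(s_1, k_1) = 0xBD
s_3 = Round(s_2, k_2) = 0xE5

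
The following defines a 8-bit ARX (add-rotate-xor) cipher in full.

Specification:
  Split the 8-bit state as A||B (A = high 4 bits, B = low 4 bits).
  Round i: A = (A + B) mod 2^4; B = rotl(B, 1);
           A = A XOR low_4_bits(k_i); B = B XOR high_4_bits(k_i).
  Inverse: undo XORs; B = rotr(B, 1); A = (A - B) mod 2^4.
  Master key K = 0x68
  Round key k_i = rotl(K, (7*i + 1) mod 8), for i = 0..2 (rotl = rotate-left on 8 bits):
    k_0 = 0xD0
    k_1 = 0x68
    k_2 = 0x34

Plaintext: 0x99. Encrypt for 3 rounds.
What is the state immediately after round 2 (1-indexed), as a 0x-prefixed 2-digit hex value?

s_0 = plaintext = 0x99
s_1 = Round(s_0, k_0) = 0x2E
s_2 = Round(s_1, k_1) = 0x8B
s_3 = Round(s_2, k_2) = 0x74

0x8B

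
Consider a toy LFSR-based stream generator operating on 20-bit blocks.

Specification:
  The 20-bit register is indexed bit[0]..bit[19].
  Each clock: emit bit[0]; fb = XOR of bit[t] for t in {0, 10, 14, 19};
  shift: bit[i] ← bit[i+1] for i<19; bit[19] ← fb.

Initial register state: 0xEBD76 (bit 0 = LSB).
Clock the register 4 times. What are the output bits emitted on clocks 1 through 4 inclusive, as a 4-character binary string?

0110

reg_0 = 0xEBD76
clock 1: out=0, reg = 0x75EBB
clock 2: out=1, reg = 0xBAF5D
clock 3: out=1, reg = 0xDD7AE
clock 4: out=0, reg = 0xEEBD7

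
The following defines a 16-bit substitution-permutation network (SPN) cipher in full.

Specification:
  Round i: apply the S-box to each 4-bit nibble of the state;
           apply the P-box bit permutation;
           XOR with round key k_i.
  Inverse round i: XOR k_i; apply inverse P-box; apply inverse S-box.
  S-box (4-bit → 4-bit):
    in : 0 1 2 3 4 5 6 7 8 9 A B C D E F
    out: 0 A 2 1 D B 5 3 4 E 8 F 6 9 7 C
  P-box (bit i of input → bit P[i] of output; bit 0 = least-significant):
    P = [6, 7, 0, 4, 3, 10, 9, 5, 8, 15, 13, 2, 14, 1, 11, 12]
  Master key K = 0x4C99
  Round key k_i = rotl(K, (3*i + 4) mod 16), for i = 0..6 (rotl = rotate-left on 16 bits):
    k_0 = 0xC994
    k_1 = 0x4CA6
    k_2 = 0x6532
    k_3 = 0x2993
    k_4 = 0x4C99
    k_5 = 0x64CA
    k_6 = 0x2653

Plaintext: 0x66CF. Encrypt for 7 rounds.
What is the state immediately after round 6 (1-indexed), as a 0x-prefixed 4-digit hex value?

0x974D

s_0 = plaintext = 0x66CF
s_1 = Round(s_0, k_0) = 0xA685
s_2 = Round(s_1, k_1) = 0x7F76
s_3 = Round(s_2, k_2) = 0x017D
s_4 = Round(s_3, k_3) = 0xADCF
s_5 = Round(s_4, k_4) = 0x5B8C
s_6 = Round(s_5, k_5) = 0x974D
s_7 = Round(s_6, k_6) = 0xBD29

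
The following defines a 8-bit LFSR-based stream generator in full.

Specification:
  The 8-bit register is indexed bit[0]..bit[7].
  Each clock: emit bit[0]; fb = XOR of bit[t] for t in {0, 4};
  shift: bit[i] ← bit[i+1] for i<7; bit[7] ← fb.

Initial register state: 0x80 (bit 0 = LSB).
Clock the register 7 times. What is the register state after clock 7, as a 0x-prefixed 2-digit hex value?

reg_0 = 0x80
clock 1: out=0, reg = 0x40
clock 2: out=0, reg = 0x20
clock 3: out=0, reg = 0x10
clock 4: out=0, reg = 0x88
clock 5: out=0, reg = 0x44
clock 6: out=0, reg = 0x22
clock 7: out=0, reg = 0x11

0x11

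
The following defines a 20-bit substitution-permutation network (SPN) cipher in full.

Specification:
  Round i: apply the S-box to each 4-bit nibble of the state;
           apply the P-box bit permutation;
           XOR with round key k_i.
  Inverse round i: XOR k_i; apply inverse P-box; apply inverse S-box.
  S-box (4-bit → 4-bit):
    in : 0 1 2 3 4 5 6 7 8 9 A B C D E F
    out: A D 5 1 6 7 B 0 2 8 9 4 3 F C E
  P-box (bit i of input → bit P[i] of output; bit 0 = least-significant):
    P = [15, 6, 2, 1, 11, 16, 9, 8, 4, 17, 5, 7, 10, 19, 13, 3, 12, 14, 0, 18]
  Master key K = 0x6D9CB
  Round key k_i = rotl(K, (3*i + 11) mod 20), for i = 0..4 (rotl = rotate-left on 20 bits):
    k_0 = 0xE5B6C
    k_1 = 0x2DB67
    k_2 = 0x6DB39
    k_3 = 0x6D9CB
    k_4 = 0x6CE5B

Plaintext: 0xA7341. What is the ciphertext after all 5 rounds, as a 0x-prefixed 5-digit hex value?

0x61B2E

s_0 = plaintext = 0xA7341
s_1 = Round(s_0, k_0) = 0xBC97A
s_2 = Round(s_1, k_1) = 0xA5FE4
s_3 = Round(s_2, k_2) = 0x8ECDD
s_4 = Round(s_3, k_3) = 0x53295
s_5 = Round(s_4, k_4) = 0x61B2E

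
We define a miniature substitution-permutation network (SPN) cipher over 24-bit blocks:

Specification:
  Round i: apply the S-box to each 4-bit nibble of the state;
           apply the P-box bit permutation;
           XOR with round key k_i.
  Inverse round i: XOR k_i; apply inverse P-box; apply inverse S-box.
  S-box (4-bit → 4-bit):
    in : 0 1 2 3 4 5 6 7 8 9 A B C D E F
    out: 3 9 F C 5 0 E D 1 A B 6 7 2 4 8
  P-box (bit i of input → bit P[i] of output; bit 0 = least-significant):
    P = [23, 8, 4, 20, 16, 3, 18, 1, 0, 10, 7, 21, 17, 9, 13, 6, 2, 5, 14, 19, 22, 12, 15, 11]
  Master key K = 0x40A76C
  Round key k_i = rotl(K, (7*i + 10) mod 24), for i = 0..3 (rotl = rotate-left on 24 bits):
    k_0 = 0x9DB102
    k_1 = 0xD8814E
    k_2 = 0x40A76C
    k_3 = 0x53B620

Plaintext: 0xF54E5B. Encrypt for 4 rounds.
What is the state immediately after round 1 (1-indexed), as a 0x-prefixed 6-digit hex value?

0x9F9892

s_0 = plaintext = 0xF54E5B
s_1 = Round(s_0, k_0) = 0x9F9892
s_2 = Round(s_1, k_1) = 0x409A15
s_3 = Round(s_2, k_2) = 0x21210B
s_4 = Round(s_3, k_3) = 0x380D7D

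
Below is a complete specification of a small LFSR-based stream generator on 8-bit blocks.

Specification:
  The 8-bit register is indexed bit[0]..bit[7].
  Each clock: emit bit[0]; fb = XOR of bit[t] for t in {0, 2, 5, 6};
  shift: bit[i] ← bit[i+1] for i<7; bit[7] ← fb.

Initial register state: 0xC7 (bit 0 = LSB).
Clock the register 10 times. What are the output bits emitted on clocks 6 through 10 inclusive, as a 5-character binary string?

reg_0 = 0xC7
clock 1: out=1, reg = 0xE3
clock 2: out=1, reg = 0xF1
clock 3: out=1, reg = 0xF8
clock 4: out=0, reg = 0x7C
clock 5: out=0, reg = 0xBE
clock 6: out=0, reg = 0x5F
clock 7: out=1, reg = 0xAF
clock 8: out=1, reg = 0xD7
clock 9: out=1, reg = 0xEB
clock 10: out=1, reg = 0xF5

01111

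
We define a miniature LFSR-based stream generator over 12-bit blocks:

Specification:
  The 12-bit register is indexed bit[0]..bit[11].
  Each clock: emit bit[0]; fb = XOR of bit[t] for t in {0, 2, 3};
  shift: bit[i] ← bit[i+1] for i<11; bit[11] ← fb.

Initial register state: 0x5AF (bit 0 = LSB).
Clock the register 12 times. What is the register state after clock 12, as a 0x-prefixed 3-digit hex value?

0x271

reg_0 = 0x5AF
clock 1: out=1, reg = 0xAD7
clock 2: out=1, reg = 0x56B
clock 3: out=1, reg = 0x2B5
clock 4: out=1, reg = 0x15A
clock 5: out=0, reg = 0x8AD
clock 6: out=1, reg = 0xC56
clock 7: out=0, reg = 0xE2B
clock 8: out=1, reg = 0x715
clock 9: out=1, reg = 0x38A
clock 10: out=0, reg = 0x9C5
clock 11: out=1, reg = 0x4E2
clock 12: out=0, reg = 0x271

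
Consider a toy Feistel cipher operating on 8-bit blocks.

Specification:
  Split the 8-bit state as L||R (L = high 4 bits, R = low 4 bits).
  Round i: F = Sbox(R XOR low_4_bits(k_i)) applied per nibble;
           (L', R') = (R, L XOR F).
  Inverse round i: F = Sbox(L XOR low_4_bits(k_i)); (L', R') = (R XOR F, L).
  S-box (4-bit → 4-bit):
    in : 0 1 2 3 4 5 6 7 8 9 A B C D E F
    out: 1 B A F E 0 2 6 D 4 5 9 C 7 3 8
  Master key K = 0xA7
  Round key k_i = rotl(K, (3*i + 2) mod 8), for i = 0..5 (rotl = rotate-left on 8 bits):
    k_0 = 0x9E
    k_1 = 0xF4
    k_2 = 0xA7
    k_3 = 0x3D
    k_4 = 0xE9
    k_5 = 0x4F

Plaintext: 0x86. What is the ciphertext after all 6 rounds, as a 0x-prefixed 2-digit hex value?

0xFB

s_0 = plaintext = 0x86
s_1 = Round(s_0, k_0) = 0x65
s_2 = Round(s_1, k_1) = 0x5D
s_3 = Round(s_2, k_2) = 0xD0
s_4 = Round(s_3, k_3) = 0x0A
s_5 = Round(s_4, k_4) = 0xAF
s_6 = Round(s_5, k_5) = 0xFB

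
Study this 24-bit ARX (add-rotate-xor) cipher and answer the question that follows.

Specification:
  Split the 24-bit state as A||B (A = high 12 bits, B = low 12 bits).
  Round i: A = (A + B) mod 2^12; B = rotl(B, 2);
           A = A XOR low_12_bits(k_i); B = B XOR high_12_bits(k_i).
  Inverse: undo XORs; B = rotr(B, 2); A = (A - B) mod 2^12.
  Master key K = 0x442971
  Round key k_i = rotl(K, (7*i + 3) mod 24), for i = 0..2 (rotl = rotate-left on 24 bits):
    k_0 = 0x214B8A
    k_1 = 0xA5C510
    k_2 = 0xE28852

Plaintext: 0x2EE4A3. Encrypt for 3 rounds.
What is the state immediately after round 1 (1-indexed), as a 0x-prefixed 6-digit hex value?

0xC1B099

s_0 = plaintext = 0x2EE4A3
s_1 = Round(s_0, k_0) = 0xC1B099
s_2 = Round(s_1, k_1) = 0x9A4838
s_3 = Round(s_2, k_2) = 0x98EECA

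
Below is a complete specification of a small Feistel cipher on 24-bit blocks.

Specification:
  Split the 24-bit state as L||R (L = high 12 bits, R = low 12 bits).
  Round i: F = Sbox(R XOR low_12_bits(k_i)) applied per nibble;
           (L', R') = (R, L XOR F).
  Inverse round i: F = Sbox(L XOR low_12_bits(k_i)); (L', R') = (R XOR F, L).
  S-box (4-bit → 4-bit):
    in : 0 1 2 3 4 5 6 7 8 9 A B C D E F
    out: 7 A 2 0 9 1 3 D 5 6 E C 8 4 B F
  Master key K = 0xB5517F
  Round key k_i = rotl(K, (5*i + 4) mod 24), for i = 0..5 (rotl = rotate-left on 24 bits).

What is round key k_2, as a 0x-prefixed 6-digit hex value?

K = 0xB5517F
k_0 = rotl(K, (5*0+4) mod 24) = rotl(K, 4) = 0x5517FB
k_1 = rotl(K, (5*1+4) mod 24) = rotl(K, 9) = 0xA2FF6A
k_2 = rotl(K, (5*2+4) mod 24) = rotl(K, 14) = 0x5FED54

0x5FED54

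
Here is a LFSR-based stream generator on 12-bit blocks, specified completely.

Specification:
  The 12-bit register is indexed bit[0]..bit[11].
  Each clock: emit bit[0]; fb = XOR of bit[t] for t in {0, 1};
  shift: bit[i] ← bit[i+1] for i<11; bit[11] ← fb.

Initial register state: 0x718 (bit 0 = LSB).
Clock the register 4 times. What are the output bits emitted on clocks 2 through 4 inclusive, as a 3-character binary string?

reg_0 = 0x718
clock 1: out=0, reg = 0x38C
clock 2: out=0, reg = 0x1C6
clock 3: out=0, reg = 0x8E3
clock 4: out=1, reg = 0x471

001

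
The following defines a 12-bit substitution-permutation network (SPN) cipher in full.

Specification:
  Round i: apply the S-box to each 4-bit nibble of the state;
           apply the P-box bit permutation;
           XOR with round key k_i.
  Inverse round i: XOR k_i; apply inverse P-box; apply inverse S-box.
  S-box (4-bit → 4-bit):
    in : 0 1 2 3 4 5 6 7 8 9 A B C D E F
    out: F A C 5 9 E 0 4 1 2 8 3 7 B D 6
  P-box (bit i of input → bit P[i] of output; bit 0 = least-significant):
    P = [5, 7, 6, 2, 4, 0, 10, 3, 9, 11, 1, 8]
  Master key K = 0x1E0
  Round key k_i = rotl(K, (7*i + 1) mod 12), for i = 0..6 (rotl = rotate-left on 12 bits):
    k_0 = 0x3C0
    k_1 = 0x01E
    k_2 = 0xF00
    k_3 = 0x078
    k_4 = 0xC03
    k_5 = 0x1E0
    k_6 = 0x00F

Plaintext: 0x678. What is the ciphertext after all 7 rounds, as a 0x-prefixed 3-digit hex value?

s_0 = plaintext = 0x678
s_1 = Round(s_0, k_0) = 0x7E0
s_2 = Round(s_1, k_1) = 0x4E0
s_3 = Round(s_2, k_2) = 0x8FC
s_4 = Round(s_3, k_3) = 0x699
s_5 = Round(s_4, k_4) = 0xC82
s_6 = Round(s_5, k_5) = 0xBB6
s_7 = Round(s_6, k_6) = 0xA1E

0xA1E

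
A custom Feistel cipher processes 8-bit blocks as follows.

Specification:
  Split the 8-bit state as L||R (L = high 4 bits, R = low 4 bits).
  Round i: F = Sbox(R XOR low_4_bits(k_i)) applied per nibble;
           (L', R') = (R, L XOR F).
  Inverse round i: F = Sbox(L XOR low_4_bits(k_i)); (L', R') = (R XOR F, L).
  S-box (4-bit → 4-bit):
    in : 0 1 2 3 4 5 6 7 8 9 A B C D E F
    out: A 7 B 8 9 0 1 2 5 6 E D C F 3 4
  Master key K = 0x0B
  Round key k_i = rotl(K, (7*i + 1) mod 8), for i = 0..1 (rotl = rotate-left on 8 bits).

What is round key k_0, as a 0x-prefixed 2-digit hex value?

0x16

K = 0x0B
k_0 = rotl(K, (7*0+1) mod 8) = rotl(K, 1) = 0x16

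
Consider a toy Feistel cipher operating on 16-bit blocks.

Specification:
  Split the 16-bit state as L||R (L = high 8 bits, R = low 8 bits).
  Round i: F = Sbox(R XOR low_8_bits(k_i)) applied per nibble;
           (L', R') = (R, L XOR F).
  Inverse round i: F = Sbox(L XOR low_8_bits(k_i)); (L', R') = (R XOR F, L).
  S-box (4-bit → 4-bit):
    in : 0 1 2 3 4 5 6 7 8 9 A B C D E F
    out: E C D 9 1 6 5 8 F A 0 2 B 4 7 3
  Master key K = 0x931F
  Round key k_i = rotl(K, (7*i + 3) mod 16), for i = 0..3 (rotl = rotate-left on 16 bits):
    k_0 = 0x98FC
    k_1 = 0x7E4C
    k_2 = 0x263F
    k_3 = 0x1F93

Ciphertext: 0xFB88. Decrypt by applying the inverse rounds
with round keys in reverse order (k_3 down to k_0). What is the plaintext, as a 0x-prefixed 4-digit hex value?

0x2568

s_0 = ciphertext = 0xFB88
s_1 = InvRound(s_0, k_3) = 0xD7FB
s_2 = InvRound(s_1, k_2) = 0x84D7
s_3 = InvRound(s_2, k_1) = 0x6884
s_4 = InvRound(s_3, k_0) = 0x2568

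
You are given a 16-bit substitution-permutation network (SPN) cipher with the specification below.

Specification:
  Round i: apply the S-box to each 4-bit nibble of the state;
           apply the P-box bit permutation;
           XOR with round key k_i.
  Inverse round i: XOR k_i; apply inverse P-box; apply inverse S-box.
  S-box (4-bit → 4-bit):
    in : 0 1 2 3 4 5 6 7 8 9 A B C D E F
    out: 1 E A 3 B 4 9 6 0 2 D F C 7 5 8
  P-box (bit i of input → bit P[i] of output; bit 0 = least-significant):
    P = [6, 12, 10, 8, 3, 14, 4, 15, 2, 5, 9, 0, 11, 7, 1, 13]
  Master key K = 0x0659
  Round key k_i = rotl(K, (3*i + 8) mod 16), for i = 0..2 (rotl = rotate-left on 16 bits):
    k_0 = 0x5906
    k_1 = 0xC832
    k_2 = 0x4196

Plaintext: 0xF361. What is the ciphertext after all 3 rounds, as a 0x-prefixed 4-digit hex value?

s_0 = plaintext = 0xF361
s_1 = Round(s_0, k_0) = 0xEC2A
s_2 = Round(s_1, k_1) = 0x0771
s_3 = Round(s_2, k_2) = 0x1EA6

0x1EA6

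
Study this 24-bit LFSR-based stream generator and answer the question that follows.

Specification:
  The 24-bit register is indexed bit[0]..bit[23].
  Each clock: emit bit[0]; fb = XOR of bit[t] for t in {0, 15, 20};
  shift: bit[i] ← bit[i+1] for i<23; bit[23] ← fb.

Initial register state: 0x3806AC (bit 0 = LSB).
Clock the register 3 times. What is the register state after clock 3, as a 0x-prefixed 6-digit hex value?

reg_0 = 0x3806AC
clock 1: out=0, reg = 0x9C0356
clock 2: out=0, reg = 0xCE01AB
clock 3: out=1, reg = 0xE700D5

0xE700D5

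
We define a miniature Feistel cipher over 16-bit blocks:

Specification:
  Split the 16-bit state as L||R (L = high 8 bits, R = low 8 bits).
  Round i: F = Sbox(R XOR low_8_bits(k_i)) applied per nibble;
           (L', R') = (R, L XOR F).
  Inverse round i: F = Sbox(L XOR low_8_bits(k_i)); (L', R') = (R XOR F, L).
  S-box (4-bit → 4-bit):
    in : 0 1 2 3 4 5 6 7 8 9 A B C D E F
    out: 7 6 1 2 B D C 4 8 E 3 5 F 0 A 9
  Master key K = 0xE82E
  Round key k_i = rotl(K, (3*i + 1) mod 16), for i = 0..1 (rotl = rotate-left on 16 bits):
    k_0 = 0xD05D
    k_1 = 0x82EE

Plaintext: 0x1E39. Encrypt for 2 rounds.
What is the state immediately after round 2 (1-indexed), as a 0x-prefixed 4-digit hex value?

0xD51C

s_0 = plaintext = 0x1E39
s_1 = Round(s_0, k_0) = 0x39D5
s_2 = Round(s_1, k_1) = 0xD51C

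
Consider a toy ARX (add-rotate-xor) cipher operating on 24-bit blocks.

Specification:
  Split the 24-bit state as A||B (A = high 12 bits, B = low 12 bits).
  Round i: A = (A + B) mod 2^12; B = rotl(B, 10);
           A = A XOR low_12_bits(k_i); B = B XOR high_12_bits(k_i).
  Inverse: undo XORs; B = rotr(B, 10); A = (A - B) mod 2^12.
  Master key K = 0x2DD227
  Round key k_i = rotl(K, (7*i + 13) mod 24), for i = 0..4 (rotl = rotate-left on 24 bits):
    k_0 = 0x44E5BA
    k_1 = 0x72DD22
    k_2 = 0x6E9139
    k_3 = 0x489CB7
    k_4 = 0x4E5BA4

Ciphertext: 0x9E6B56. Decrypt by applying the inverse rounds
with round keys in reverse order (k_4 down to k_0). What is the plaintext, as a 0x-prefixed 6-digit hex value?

0x3D5F11

s_0 = ciphertext = 0x9E6B56
s_1 = InvRound(s_0, k_4) = 0x373ECF
s_2 = InvRound(s_1, k_3) = 0x6AA91A
s_3 = InvRound(s_2, k_2) = 0x7C4FCF
s_4 = InvRound(s_3, k_1) = 0x75C38A
s_5 = InvRound(s_4, k_0) = 0x3D5F11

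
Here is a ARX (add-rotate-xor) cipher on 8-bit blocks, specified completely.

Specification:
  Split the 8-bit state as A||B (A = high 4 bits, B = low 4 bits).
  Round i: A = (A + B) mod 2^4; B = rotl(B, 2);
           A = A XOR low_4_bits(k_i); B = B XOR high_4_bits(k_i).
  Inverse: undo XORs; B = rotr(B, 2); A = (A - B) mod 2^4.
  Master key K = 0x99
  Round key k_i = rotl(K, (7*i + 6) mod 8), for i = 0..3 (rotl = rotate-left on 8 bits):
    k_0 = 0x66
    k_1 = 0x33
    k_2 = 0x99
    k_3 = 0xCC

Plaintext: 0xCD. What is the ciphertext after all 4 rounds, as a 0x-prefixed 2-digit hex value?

0xBD

s_0 = plaintext = 0xCD
s_1 = Round(s_0, k_0) = 0xF1
s_2 = Round(s_1, k_1) = 0x37
s_3 = Round(s_2, k_2) = 0x34
s_4 = Round(s_3, k_3) = 0xBD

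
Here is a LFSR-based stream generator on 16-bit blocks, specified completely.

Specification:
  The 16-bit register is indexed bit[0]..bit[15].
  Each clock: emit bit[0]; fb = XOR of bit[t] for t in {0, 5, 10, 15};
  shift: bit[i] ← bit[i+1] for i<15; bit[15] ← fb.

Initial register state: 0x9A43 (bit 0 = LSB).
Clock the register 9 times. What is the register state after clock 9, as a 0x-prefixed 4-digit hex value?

reg_0 = 0x9A43
clock 1: out=1, reg = 0x4D21
clock 2: out=1, reg = 0xA690
clock 3: out=0, reg = 0x5348
clock 4: out=0, reg = 0x29A4
clock 5: out=0, reg = 0x94D2
clock 6: out=0, reg = 0x4A69
clock 7: out=1, reg = 0x2534
clock 8: out=0, reg = 0x129A
clock 9: out=0, reg = 0x094D

0x094D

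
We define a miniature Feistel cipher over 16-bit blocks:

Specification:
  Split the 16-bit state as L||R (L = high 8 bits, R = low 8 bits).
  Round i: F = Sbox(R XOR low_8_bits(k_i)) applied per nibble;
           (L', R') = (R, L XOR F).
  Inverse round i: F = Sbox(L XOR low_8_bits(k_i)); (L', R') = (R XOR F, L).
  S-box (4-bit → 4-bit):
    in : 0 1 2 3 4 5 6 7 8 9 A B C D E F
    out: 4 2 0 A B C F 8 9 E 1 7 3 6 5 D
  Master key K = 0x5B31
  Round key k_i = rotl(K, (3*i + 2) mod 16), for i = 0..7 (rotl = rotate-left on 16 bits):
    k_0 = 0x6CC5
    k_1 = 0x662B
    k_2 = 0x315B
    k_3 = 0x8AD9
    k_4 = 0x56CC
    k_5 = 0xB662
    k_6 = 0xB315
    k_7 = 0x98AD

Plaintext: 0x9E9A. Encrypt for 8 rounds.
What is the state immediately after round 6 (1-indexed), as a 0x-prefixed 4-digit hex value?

s_0 = plaintext = 0x9E9A
s_1 = Round(s_0, k_0) = 0x9A53
s_2 = Round(s_1, k_1) = 0x5313
s_3 = Round(s_2, k_2) = 0x13EA
s_4 = Round(s_3, k_3) = 0xEAB9
s_5 = Round(s_4, k_4) = 0xB966
s_6 = Round(s_5, k_5) = 0x66F2
s_7 = Round(s_6, k_6) = 0xF23E
s_8 = Round(s_7, k_7) = 0x3E18

0x66F2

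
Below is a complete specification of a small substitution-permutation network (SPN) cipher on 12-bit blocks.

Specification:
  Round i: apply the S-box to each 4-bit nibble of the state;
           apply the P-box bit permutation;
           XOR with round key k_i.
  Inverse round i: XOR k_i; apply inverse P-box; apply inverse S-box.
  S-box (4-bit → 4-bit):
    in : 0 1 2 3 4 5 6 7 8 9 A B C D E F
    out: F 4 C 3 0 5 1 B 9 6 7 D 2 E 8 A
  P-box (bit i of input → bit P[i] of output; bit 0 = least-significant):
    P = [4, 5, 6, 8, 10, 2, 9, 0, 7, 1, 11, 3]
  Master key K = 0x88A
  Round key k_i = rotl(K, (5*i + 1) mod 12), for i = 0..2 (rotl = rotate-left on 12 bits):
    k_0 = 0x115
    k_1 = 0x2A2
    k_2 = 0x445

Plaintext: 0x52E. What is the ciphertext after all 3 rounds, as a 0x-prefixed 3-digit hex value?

0x6CC

s_0 = plaintext = 0x52E
s_1 = Round(s_0, k_0) = 0xA94
s_2 = Round(s_1, k_1) = 0x824
s_3 = Round(s_2, k_2) = 0x6CC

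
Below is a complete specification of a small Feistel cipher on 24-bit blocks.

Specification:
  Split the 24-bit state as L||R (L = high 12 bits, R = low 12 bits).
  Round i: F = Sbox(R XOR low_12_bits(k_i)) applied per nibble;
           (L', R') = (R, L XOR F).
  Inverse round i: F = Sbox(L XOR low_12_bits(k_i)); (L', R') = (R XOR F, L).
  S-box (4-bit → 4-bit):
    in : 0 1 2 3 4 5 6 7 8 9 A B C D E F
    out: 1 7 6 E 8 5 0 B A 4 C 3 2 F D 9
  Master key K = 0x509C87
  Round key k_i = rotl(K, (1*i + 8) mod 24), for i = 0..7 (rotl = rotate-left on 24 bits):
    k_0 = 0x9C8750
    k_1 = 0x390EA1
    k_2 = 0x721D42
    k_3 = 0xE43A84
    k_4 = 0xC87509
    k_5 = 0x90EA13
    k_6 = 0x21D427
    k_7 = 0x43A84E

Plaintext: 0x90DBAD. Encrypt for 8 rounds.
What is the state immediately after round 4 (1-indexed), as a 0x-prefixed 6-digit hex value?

0x585754

s_0 = plaintext = 0x90DBAD
s_1 = Round(s_0, k_0) = 0xBADB92
s_2 = Round(s_1, k_1) = 0xB92E43
s_3 = Round(s_2, k_2) = 0xE43585
s_4 = Round(s_3, k_3) = 0x585754
s_5 = Round(s_4, k_4) = 0x7543DA
s_6 = Round(s_5, k_5) = 0x3DA370
s_7 = Round(s_6, k_6) = 0x370881
s_8 = Round(s_7, k_7) = 0x881259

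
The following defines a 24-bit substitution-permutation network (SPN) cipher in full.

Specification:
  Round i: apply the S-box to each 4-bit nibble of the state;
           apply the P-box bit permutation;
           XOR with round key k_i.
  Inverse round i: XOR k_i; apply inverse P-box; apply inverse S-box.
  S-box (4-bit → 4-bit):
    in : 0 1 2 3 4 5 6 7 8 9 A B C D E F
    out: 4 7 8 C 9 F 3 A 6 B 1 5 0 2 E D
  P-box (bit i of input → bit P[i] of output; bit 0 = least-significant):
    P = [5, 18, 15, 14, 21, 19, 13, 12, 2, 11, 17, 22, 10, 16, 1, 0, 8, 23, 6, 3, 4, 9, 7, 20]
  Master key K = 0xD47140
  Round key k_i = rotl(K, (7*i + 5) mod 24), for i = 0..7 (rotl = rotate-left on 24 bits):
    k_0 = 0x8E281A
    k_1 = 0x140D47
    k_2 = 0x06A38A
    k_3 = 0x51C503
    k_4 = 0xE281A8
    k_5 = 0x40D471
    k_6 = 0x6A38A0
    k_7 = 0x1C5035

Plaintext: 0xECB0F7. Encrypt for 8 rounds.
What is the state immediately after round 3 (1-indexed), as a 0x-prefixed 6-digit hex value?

s_0 = plaintext = 0xECB0F7
s_1 = Round(s_0, k_0) = 0xB85E98
s_2 = Round(s_1, k_1) = 0xFB9194
s_3 = Round(s_2, k_2) = 0x3DFE7F
s_4 = Round(s_3, k_3) = 0x8B19A0
s_5 = Round(s_4, k_4) = 0x830E6E
s_6 = Round(s_5, k_5) = 0x2E1EBB
s_7 = Round(s_6, k_6) = 0x9994CA
s_8 = Round(s_7, k_7) = 0xCD5708

0x3DFE7F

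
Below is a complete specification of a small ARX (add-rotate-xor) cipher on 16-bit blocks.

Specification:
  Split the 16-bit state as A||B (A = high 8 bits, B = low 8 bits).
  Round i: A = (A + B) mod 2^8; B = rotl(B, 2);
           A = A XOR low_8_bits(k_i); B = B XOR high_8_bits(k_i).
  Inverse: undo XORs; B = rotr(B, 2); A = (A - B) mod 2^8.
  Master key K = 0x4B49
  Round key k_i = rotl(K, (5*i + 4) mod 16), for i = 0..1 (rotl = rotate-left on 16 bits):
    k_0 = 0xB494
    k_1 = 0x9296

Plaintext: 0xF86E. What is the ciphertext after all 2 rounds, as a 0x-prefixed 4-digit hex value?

0x69A6

s_0 = plaintext = 0xF86E
s_1 = Round(s_0, k_0) = 0xF20D
s_2 = Round(s_1, k_1) = 0x69A6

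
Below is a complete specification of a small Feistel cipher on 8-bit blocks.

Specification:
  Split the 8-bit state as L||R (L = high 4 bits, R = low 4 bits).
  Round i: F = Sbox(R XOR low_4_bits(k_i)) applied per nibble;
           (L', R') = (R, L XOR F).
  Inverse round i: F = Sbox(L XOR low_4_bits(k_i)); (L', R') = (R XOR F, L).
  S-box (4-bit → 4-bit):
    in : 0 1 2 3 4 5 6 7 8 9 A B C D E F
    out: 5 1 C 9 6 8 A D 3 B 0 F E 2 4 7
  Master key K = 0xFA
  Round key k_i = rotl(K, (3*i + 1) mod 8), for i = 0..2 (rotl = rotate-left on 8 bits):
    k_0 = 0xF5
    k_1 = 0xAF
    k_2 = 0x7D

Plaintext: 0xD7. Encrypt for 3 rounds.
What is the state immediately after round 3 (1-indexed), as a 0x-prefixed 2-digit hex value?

0x35

s_0 = plaintext = 0xD7
s_1 = Round(s_0, k_0) = 0x71
s_2 = Round(s_1, k_1) = 0x13
s_3 = Round(s_2, k_2) = 0x35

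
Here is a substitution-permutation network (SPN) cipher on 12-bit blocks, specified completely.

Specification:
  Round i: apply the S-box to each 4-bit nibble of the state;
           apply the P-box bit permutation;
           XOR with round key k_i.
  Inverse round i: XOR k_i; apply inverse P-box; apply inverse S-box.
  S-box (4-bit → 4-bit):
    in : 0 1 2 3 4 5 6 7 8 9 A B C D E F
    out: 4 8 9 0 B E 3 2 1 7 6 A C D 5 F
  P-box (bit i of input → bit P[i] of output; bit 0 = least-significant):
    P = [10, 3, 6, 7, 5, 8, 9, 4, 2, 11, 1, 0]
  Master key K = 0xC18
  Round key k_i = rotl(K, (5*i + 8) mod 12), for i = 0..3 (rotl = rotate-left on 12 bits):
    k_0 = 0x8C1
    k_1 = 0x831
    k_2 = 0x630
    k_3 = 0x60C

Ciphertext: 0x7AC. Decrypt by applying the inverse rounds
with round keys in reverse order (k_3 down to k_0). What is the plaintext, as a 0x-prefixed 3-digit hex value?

0x0F4

s_0 = ciphertext = 0x7AC
s_1 = InvRound(s_0, k_3) = 0x361
s_2 = InvRound(s_1, k_2) = 0x1BE
s_3 = InvRound(s_2, k_1) = 0xF7B
s_4 = InvRound(s_3, k_0) = 0x0F4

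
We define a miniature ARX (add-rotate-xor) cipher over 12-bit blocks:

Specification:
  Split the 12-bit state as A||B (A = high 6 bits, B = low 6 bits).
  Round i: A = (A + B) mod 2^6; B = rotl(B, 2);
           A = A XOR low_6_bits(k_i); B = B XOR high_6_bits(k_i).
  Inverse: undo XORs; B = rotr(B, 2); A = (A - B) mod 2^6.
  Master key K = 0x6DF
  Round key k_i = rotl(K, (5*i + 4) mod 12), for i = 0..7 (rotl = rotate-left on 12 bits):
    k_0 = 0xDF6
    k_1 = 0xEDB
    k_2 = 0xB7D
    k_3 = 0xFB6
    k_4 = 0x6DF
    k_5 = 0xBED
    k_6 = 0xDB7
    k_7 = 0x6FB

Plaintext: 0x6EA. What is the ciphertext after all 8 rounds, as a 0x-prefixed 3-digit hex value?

s_0 = plaintext = 0x6EA
s_1 = Round(s_0, k_0) = 0xCDD
s_2 = Round(s_1, k_1) = 0x2CE
s_3 = Round(s_2, k_2) = 0x915
s_4 = Round(s_3, k_3) = 0x3EB
s_5 = Round(s_4, k_4) = 0x975
s_6 = Round(s_5, k_5) = 0xDF8
s_7 = Round(s_6, k_6) = 0x615
s_8 = Round(s_7, k_7) = 0x58E

0x58E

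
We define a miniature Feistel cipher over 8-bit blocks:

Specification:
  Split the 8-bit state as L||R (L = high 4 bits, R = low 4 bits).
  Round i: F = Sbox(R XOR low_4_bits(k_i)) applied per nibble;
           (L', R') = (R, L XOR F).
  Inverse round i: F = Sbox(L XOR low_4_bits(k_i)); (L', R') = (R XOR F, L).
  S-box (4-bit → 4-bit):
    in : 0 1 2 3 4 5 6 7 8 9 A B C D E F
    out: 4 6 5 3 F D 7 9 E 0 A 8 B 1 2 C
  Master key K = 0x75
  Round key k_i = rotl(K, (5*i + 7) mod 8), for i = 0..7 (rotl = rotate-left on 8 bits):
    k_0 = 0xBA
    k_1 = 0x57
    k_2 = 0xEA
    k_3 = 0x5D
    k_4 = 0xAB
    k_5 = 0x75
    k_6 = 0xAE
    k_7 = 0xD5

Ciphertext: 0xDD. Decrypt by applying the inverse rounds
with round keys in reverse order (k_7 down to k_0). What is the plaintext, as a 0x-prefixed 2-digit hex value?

s_0 = ciphertext = 0xDD
s_1 = InvRound(s_0, k_7) = 0x3D
s_2 = InvRound(s_1, k_6) = 0xC3
s_3 = InvRound(s_2, k_5) = 0x3C
s_4 = InvRound(s_3, k_4) = 0x23
s_5 = InvRound(s_4, k_3) = 0xF2
s_6 = InvRound(s_5, k_2) = 0xFF
s_7 = InvRound(s_6, k_1) = 0x1F
s_8 = InvRound(s_7, k_0) = 0x71

0x71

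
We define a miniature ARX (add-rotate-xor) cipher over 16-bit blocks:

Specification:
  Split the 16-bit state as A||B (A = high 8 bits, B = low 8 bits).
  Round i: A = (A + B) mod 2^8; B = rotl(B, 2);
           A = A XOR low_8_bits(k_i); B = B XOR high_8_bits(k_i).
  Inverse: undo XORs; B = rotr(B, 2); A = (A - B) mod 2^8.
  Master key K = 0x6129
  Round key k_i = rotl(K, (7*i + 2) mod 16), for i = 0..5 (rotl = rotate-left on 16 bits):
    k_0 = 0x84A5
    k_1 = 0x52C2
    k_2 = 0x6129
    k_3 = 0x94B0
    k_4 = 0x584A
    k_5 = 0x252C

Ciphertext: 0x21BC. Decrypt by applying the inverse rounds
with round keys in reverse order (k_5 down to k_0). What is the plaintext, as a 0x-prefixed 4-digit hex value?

0xAF9A

s_0 = ciphertext = 0x21BC
s_1 = InvRound(s_0, k_5) = 0xA766
s_2 = InvRound(s_1, k_4) = 0x5E8F
s_3 = InvRound(s_2, k_3) = 0x28C6
s_4 = InvRound(s_3, k_2) = 0x18E9
s_5 = InvRound(s_4, k_1) = 0xECEE
s_6 = InvRound(s_5, k_0) = 0xAF9A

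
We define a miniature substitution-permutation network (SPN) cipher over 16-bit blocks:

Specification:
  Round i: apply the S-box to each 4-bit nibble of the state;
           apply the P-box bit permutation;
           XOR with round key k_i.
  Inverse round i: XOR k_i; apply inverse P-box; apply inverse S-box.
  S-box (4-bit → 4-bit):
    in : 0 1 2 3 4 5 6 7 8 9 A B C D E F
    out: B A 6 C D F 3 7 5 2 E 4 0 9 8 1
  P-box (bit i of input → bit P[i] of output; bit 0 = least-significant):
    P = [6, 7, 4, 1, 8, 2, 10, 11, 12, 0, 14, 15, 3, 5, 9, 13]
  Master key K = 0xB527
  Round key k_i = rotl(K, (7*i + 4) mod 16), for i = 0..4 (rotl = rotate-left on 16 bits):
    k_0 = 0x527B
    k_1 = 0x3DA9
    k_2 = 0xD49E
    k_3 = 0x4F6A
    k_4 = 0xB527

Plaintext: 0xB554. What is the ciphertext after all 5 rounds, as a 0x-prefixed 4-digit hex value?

s_0 = plaintext = 0xB554
s_1 = Round(s_0, k_0) = 0x8D2C
s_2 = Round(s_1, k_1) = 0xABA5
s_3 = Round(s_2, k_2) = 0xBA68
s_4 = Round(s_3, k_3) = 0x8C3F
s_5 = Round(s_4, k_4) = 0xBB6F

0xBB6F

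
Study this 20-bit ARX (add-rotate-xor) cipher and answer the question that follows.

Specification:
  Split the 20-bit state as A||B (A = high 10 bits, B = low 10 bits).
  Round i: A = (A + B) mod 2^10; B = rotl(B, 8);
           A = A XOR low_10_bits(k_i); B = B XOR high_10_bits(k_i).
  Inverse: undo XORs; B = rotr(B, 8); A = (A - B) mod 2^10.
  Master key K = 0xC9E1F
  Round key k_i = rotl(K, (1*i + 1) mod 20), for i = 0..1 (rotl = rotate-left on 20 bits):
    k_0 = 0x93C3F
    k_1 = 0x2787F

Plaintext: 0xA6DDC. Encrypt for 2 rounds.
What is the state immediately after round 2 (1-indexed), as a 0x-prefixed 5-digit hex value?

0xBFC10

s_0 = plaintext = 0xA6DDC
s_1 = Round(s_0, k_0) = 0x12238
s_2 = Round(s_1, k_1) = 0xBFC10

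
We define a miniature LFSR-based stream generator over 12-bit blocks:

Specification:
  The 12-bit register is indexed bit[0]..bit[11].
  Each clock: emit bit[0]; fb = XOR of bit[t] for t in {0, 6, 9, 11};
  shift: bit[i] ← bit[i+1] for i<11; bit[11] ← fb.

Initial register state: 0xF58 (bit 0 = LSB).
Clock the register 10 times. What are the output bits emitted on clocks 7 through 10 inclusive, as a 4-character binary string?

1011

reg_0 = 0xF58
clock 1: out=0, reg = 0xFAC
clock 2: out=0, reg = 0x7D6
clock 3: out=0, reg = 0x3EB
clock 4: out=1, reg = 0x9F5
clock 5: out=1, reg = 0xCFA
clock 6: out=0, reg = 0x67D
clock 7: out=1, reg = 0xB3E
clock 8: out=0, reg = 0x59F
clock 9: out=1, reg = 0xACF
clock 10: out=1, reg = 0x567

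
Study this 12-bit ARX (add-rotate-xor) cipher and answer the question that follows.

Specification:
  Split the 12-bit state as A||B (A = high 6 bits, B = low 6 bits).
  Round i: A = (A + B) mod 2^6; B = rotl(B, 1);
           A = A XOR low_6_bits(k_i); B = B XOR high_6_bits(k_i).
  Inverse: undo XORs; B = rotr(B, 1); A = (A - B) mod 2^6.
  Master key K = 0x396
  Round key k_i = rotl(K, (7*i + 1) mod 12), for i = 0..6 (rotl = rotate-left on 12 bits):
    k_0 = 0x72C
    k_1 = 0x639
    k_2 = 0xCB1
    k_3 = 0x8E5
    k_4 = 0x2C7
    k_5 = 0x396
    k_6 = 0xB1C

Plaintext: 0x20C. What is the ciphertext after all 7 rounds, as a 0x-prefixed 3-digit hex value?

0x924

s_0 = plaintext = 0x20C
s_1 = Round(s_0, k_0) = 0xE04
s_2 = Round(s_1, k_1) = 0x150
s_3 = Round(s_2, k_2) = 0x912
s_4 = Round(s_3, k_3) = 0x4C7
s_5 = Round(s_4, k_4) = 0x745
s_6 = Round(s_5, k_5) = 0xD04
s_7 = Round(s_6, k_6) = 0x924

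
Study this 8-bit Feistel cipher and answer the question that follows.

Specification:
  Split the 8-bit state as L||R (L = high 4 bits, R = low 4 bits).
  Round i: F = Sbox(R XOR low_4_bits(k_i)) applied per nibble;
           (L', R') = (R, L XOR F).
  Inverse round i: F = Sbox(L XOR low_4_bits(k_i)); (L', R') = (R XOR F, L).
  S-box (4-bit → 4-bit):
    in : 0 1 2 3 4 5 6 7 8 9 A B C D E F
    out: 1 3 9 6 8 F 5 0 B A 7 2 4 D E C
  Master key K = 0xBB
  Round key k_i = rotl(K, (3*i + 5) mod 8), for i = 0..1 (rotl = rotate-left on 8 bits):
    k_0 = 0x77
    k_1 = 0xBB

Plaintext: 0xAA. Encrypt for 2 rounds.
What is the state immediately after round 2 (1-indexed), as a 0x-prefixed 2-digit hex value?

s_0 = plaintext = 0xAA
s_1 = Round(s_0, k_0) = 0xA7
s_2 = Round(s_1, k_1) = 0x7E

0x7E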